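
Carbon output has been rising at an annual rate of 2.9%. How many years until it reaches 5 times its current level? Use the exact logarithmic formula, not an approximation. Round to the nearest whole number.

56 years

t = ln(5) / ln(1 + 0.029) = 1.6094 / 0.028587 ≈ 56.30.
≈ 56 years.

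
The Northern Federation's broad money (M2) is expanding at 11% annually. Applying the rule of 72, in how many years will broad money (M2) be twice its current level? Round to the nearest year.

roughly 7 years

Doubling time ≈ 72 / 11 = 6.55 years.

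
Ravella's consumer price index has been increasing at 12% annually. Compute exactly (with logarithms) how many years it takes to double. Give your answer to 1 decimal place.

t = ln(2) / ln(1 + 0.12) = 0.6931 / 0.113329 ≈ 6.12.

6.1 years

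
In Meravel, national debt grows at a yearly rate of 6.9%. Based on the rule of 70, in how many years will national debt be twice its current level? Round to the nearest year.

≈ 10 years

70/6.9 ≈ 10.14, so it doubles roughly every 10 years.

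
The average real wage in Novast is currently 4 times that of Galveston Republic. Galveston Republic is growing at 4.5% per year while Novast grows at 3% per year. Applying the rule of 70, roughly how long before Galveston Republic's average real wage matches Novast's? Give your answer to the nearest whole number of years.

The growth-rate gap is 4.5% − 3% = 1.5 percentage points.
So the ratio between them halves every 70/1.5 ≈ 46.67 years.
A 4 times gap closes after 2 halvings: 2 × 46.67 ≈ 93 years.

≈ 93 years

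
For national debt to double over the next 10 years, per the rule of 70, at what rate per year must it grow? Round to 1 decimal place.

about 7.0%

70 / 10 ≈ 7.00, so about 7.0% per year.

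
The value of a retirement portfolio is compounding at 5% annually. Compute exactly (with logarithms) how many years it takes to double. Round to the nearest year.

14 years

t = ln(2) / ln(1 + 0.05) = 0.6931 / 0.048790 ≈ 14.21.
≈ 14 years.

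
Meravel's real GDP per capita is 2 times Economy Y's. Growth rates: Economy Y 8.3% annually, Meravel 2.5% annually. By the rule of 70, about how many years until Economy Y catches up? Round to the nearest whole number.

The growth-rate gap is 8.3% − 2.5% = 5.8 percentage points.
So the ratio between them halves every 70/5.8 ≈ 12.07 years.
A 2 times gap closes after 1 halving: 1 × 12.07 ≈ 12 years.

approximately 12 years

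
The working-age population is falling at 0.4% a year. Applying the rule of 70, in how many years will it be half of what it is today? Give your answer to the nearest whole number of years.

about 175 years

The rule works in reverse for decay: 70/0.4 ≈ 175.00 years to halve.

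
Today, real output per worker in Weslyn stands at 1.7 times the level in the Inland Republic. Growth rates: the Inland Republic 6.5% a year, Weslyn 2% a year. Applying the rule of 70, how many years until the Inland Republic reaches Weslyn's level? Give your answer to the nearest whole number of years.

around 12 years

The growth-rate gap is 6.5% − 2% = 4.5 percentage points.
So the ratio between them halves every 70/4.5 ≈ 15.56 years.
A 1.7 times gap takes log₂(1.7) ≈ 0.77 halvings to close: 0.77 × 15.56 ≈ 12 years.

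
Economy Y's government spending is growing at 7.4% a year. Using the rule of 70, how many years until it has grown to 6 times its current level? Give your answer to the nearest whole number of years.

≈ 24 years

One doubling takes 70/7.4 = 9.46 years.
Reaching 6× takes log₂(6) ≈ 2.58 doublings.
2.58 × 9.46 ≈ 24 years.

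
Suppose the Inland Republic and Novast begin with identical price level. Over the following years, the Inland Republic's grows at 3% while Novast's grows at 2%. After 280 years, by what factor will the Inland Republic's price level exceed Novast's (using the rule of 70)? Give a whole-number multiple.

about 16 times

Rate gap = 3% − 2% = 1 point.
The ratio doubles every 70/1 ≈ 70.00 years.
280/70.00 ≈ 4.00 doublings → ratio ≈ 2^4.00 ≈ 16.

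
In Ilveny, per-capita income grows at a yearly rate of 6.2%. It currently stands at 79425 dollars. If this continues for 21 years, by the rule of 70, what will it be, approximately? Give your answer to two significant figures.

≈ 290000 dollars

Doubling time ≈ 70/6.2 = 11.29 years.
21 years is 21/11.29 ≈ 1.86 doublings, a factor of 2^1.86 ≈ 3.63.
79425 × 3.63 ≈ 290000 dollars.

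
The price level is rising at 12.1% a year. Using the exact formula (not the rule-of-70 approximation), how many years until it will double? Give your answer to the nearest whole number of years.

6 years

t = ln(2) / ln(1 + 0.121) = 0.6931 / 0.114221 ≈ 6.07.
≈ 6 years.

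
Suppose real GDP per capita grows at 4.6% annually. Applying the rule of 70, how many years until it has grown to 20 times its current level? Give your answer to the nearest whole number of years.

around 66 years

One doubling takes 70/4.6 = 15.22 years.
Reaching 20× takes log₂(20) ≈ 4.32 doublings.
4.32 × 15.22 ≈ 66 years.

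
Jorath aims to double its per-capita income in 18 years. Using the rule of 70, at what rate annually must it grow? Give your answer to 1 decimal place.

70 / 18 ≈ 3.89, so about 3.9% annually.

approximately 3.9%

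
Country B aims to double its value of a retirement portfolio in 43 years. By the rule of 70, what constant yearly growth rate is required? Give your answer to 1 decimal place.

70 / 43 ≈ 1.63, so about 1.6% per year.

1.6%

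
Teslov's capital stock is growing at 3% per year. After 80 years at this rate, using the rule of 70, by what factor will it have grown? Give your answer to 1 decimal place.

10.8 times

Doubling time ≈ 70/3 = 23.33 years.
80 years / 23.33 ≈ 3.43 doublings → factor 2^3.43 ≈ 10.8.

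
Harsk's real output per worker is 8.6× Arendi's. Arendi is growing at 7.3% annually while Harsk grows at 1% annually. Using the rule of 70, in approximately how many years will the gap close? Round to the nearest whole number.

around 34 years

The growth-rate gap is 7.3% − 1% = 6.3 percentage points.
So the ratio between them halves every 70/6.3 ≈ 11.11 years.
An 8.6× gap takes log₂(8.6) ≈ 3.10 halvings to close: 3.10 × 11.11 ≈ 34 years.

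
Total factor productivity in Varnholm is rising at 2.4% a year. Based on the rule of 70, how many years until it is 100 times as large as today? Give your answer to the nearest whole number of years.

approximately 194 years

One doubling takes 70/2.4 = 29.17 years.
Reaching 100× takes log₂(100) ≈ 6.64 doublings.
6.64 × 29.17 ≈ 194 years.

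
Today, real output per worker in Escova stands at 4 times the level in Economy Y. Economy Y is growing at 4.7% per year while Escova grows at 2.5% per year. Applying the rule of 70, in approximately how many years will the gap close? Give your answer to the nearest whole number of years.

What matters is the difference: 2.2 pp.
Rule of 70 on the gap: the ratio halves every 70/2.2 ≈ 31.82 years.
A 4 times gap closes after 2 halvings: 2 × 31.82 ≈ 64 years.

roughly 64 years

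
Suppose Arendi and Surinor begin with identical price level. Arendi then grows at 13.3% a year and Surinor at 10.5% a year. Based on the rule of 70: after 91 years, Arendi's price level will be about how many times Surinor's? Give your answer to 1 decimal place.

around 12.5 times

Arendi pulls ahead at 2.8 pp per year, so the ratio doubles every 70/2.8 ≈ 25.00 years.
In 91 years that's 3.64 doublings: 2^3.64 ≈ 12.5.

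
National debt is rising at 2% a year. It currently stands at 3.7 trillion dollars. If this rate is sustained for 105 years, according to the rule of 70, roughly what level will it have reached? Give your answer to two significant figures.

30 trillion dollars

It doubles every 70/2 ≈ 35.00 years, so 105 years is 3.00 doublings.
2^3.00 ≈ 8.00; 3.7 × 8.00 ≈ 30 trillion dollars.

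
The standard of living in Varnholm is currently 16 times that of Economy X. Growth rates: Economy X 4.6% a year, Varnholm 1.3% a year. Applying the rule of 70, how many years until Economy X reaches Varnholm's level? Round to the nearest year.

What matters is the difference: 3.3 pp.
Rule of 70 on the gap: the ratio halves every 70/3.3 ≈ 21.21 years.
A 16 times gap closes after 4 halvings: 4 × 21.21 ≈ 85 years.

approximately 85 years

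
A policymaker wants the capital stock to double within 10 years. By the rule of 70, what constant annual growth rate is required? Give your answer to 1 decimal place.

70 / 10 ≈ 7.00, so about 7.0% a year.

roughly 7.0% a year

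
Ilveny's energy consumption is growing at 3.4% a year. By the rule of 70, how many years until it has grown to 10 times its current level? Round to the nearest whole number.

around 68 years

One doubling takes 70/3.4 = 20.59 years.
Reaching 10× takes log₂(10) ≈ 3.32 doublings.
3.32 × 20.59 ≈ 68 years.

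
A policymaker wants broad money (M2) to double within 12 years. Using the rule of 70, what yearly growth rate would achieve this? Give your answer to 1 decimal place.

70 / 12 ≈ 5.83, so about 5.8% per year.

approximately 5.8% per year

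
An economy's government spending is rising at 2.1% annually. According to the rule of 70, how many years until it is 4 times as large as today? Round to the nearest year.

about 67 years

One doubling takes 70/2.1 = 33.33 years.
4 = 2^2, so 2 doublings → 67 years.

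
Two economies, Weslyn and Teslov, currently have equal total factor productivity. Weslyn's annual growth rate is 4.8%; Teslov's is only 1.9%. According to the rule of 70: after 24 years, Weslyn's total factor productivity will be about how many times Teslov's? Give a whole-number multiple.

2 times

Rate gap = 4.8% − 1.9% = 2.9 points.
The ratio doubles every 70/2.9 ≈ 24.14 years.
24/24.14 ≈ 0.99 doublings → ratio ≈ 2^0.99 ≈ 2.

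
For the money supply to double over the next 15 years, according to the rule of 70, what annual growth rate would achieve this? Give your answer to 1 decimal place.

70 / 15 ≈ 4.67, so about 4.7% annually.

around 4.7% annually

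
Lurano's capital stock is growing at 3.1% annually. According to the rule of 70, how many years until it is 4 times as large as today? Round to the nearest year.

Doubling time ≈ 70/3.1 = 22.58 years.
4 = 2^2, so 2 doublings → 45 years.

about 45 years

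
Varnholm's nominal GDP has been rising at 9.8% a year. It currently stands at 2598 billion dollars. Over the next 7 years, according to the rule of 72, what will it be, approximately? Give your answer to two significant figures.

5000 billion dollars

It doubles every 72/9.8 ≈ 7.35 years, so 7 years is 0.95 doublings.
2^0.95 ≈ 1.93; 2598 × 1.93 ≈ 5000 billion dollars.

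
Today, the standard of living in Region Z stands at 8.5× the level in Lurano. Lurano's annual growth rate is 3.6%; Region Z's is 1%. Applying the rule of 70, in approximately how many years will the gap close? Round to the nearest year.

around 83 years

Lurano gains on Region Z at 3.6% − 1% = 2.6 points a year.
At that relative rate the gap halves every 70/2.6 ≈ 26.92 years.
An 8.5× gap takes log₂(8.5) ≈ 3.09 halvings to close: 3.09 × 26.92 ≈ 83 years.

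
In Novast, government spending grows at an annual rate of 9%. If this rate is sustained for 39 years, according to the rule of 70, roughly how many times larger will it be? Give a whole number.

roughly 32 times

At 9% one doubling takes ≈ 7.78 years; 39 years is 5 of them, so ×32.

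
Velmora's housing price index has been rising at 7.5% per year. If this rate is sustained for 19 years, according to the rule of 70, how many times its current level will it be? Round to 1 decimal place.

Doubles every ≈ 9.33 years (70/7.5).
19 years is 2.04 doublings; 2^2.04 ≈ 4.1×.

approximately 4.1 times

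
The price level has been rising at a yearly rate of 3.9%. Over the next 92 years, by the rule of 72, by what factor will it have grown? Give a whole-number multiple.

72/3.9 ≈ 18.46 years per doubling.
92 years fits 5 doublings: 2^5 = 32.

≈ 32 times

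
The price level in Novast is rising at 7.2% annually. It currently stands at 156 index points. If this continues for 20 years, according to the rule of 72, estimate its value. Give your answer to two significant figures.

Doubling time ≈ 72/7.2 = 10.00 years.
20 years is 20/10.00 ≈ 2.00 doublings, a factor of 2^2.00 ≈ 4.00.
156 × 4.00 ≈ 620 index points.

≈ 620 index points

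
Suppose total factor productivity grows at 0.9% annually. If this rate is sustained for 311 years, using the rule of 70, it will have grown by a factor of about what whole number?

At 0.9% one doubling takes ≈ 77.78 years; 311 years is 4 of them, so ×16.

roughly 16 times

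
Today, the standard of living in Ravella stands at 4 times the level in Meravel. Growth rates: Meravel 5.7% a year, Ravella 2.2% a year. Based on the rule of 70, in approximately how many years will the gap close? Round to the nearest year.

Meravel gains on Ravella at 5.7% − 2.2% = 3.5 points a year.
At that relative rate the gap halves every 70/3.5 ≈ 20.00 years.
A 4 times gap closes after 2 halvings: 2 × 20.00 ≈ 40 years.

around 40 years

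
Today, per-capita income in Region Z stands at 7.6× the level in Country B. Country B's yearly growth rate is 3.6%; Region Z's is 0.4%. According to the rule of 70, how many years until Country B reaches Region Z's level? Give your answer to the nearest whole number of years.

approximately 64 years

What matters is the difference: 3.2 pp.
Rule of 70 on the gap: the ratio halves every 70/3.2 ≈ 21.88 years.
A 7.6× gap takes log₂(7.6) ≈ 2.93 halvings to close: 2.93 × 21.88 ≈ 64 years.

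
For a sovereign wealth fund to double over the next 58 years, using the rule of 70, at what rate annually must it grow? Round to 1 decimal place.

70 / 58 ≈ 1.21, so about 1.2% annually.

≈ 1.2%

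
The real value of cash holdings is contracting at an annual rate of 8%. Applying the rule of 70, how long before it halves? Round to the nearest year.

around 9 years

Falling at 8%, it halves about every 70/8 = 8.75 years.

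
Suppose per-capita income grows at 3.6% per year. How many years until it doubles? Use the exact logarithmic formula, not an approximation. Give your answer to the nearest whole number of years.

20 years

t = ln(2) / ln(1 + 0.036) = 0.6931 / 0.035367 ≈ 19.60.
≈ 20 years.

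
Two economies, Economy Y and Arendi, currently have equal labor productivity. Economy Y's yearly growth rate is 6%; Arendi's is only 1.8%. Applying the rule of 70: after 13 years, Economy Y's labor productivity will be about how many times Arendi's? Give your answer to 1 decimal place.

1.7 times

Only the 4.2-point difference matters.
70/4.2 ≈ 16.67 years per doubling of the ratio; 13 years gives 0.78 doublings, so ≈ 1.7×.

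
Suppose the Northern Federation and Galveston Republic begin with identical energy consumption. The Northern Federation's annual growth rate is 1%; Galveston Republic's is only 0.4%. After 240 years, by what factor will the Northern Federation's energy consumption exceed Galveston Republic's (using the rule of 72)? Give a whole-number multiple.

Only the 0.6-point difference matters.
72/0.6 ≈ 120.00 years per doubling of the ratio; 240 years gives 2.00 doublings, so ≈ 4×.

around 4 times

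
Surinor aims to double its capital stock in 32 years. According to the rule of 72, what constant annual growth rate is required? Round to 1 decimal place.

72 / 32 ≈ 2.25, so about 2.3% a year.

roughly 2.3% a year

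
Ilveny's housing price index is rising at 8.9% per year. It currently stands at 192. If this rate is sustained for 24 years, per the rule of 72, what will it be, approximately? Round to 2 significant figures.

about 1500

Doubling time ≈ 72/8.9 = 8.09 years.
24 years is 24/8.09 ≈ 2.97 doublings, a factor of 2^2.97 ≈ 7.84.
192 × 7.84 ≈ 1500.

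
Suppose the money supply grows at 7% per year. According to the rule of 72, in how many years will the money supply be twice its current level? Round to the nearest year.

approximately 10 years

Doubling time ≈ 72 / 7 = 10.29 years.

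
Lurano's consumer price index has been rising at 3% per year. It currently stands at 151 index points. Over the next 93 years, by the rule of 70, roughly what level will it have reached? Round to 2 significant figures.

Doubling time ≈ 70/3 = 23.33 years.
93 years is 93/23.33 ≈ 3.99 doublings, a factor of 2^3.99 ≈ 15.89.
151 × 15.89 ≈ 2400 index points.

≈ 2400 index points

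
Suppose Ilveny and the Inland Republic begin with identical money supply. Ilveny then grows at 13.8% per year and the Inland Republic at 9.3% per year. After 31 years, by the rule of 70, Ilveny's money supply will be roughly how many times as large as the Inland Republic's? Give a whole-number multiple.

≈ 4 times

Ilveny pulls ahead at 4.5 pp per year, so the ratio doubles every 70/4.5 ≈ 15.56 years.
In 31 years that's 1.99 doublings: 2^1.99 ≈ 4.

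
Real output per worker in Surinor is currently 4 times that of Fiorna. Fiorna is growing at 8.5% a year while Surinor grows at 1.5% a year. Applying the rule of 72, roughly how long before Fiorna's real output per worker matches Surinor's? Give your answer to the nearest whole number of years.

What matters is the difference: 7 pp.
Rule of 72 on the gap: the ratio halves every 72/7 ≈ 10.29 years.
A 4 times gap closes after 2 halvings: 2 × 10.29 ≈ 21 years.

approximately 21 years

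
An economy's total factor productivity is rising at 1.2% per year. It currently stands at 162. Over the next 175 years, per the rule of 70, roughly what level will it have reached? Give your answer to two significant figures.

Doubling time ≈ 70/1.2 = 58.33 years.
175 years is 175/58.33 ≈ 3.00 doublings, a factor of 2^3.00 ≈ 8.00.
162 × 8.00 ≈ 1300.

around 1300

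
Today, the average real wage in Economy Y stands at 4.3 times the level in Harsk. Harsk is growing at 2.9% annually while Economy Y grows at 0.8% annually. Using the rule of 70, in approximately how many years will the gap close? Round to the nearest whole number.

roughly 70 years

What matters is the difference: 2.1 pp.
Rule of 70 on the gap: the ratio halves every 70/2.1 ≈ 33.33 years.
A 4.3 times gap takes log₂(4.3) ≈ 2.10 halvings to close: 2.10 × 33.33 ≈ 70 years.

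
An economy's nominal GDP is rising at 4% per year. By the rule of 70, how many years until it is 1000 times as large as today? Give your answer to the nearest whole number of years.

One doubling takes 70/4 = 17.50 years.
1000× is log₂ 1000 ≈ 9.97 doublings, so ≈ 9.97 × 17.50 = 174 years.

about 174 years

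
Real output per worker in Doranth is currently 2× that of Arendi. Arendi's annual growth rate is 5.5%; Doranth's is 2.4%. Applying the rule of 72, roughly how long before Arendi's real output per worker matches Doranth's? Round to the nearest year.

about 23 years

The growth-rate gap is 5.5% − 2.4% = 3.1 percentage points.
So the ratio between them halves every 72/3.1 ≈ 23.23 years.
A 2× gap closes after 1 halving: 1 × 23.23 ≈ 23 years.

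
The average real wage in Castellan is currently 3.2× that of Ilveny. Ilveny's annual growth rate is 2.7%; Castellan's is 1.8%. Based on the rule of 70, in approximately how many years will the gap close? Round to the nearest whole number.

131 years

Ilveny gains on Castellan at 2.7% − 1.8% = 0.9 points a year.
At that relative rate the gap halves every 70/0.9 ≈ 77.78 years.
A 3.2× gap takes log₂(3.2) ≈ 1.68 halvings to close: 1.68 × 77.78 ≈ 131 years.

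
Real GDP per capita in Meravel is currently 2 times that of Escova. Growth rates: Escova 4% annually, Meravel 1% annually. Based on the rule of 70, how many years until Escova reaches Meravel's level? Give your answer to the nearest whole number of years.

around 23 years

What matters is the difference: 3 pp.
Rule of 70 on the gap: the ratio halves every 70/3 ≈ 23.33 years.
A 2 times gap closes after 1 halving: 1 × 23.33 ≈ 23 years.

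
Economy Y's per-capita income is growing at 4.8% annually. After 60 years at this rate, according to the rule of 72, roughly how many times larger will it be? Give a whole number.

Doubling time ≈ 72/4.8 = 15.00 years.
60/15.00 ≈ 4 doublings, so about 2^4 = 16×.

16 times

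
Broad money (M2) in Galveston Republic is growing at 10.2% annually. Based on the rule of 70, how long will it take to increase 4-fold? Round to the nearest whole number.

Doubling time ≈ 70/10.2 = 6.86 years.
4 = 2^2, so 2 doublings → 14 years.

roughly 14 years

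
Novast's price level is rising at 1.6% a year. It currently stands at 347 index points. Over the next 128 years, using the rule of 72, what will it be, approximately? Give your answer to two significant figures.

roughly 2500 index points

Doubling time ≈ 72/1.6 = 45.00 years.
128 years is 128/45.00 ≈ 2.84 doublings, a factor of 2^2.84 ≈ 7.16.
347 × 7.16 ≈ 2500 index points.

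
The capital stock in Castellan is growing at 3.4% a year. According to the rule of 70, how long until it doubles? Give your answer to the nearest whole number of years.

Doubling time ≈ 70 / 3.4 = 20.59 years.

21 years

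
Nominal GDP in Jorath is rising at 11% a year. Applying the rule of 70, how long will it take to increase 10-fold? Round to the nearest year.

Doubling time ≈ 70/11 = 6.36 years.
10× is log₂ 10 ≈ 3.32 doublings, so ≈ 3.32 × 6.36 = 21 years.

roughly 21 years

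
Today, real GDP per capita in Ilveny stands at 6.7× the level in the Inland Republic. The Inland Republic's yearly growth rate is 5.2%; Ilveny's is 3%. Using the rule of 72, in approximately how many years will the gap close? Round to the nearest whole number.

the Inland Republic gains on Ilveny at 5.2% − 3% = 2.2 points a year.
At that relative rate the gap halves every 72/2.2 ≈ 32.73 years.
A 6.7× gap takes log₂(6.7) ≈ 2.74 halvings to close: 2.74 × 32.73 ≈ 90 years.

approximately 90 years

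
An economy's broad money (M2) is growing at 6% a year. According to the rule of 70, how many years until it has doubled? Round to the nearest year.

approximately 12 years

Doubling time ≈ 70 / 6 = 11.67 years.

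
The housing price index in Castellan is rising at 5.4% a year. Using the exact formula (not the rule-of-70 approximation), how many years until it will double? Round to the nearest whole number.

13 years

t = ln(2) / ln(1 + 0.054) = 0.6931 / 0.052592 ≈ 13.18.
≈ 13 years.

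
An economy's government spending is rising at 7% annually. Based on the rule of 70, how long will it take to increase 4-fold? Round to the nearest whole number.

approximately 20 years

Doubling time ≈ 70/7 = 10.00 years.
4× is 2 doublings, so 2 × 10.00 ≈ 20 years.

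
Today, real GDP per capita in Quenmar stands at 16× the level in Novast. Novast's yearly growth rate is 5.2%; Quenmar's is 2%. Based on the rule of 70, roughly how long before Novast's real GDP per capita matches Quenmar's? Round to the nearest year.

What matters is the difference: 3.2 pp.
Rule of 70 on the gap: the ratio halves every 70/3.2 ≈ 21.88 years.
A 16× gap closes after 4 halvings: 4 × 21.88 ≈ 88 years.

about 88 years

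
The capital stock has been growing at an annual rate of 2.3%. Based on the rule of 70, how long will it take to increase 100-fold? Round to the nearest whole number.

202 years

Doubling time ≈ 70/2.3 = 30.43 years.
100× is log₂ 100 ≈ 6.64 doublings, so ≈ 6.64 × 30.43 = 202 years.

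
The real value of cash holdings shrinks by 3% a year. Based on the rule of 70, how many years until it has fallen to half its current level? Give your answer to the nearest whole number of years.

about 23 years

Halving time ≈ 70 / 3 = 23.33 → 23 years.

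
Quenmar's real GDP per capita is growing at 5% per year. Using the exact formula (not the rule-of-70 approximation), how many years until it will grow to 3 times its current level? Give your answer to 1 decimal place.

t = ln(3) / ln(1 + 0.05) = 1.0986 / 0.048790 ≈ 22.52.

22.5 years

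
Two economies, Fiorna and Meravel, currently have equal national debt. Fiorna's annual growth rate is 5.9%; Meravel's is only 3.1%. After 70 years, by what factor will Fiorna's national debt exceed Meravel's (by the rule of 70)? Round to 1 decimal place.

about 7.0 times

Only the 2.8-point difference matters.
70/2.8 ≈ 25.00 years per doubling of the ratio; 70 years gives 2.80 doublings, so ≈ 7.0×.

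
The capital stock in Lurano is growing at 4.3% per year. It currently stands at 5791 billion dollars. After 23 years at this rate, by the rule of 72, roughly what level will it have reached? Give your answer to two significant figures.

around 15000 billion dollars

It doubles every 72/4.3 ≈ 16.74 years, so 23 years is 1.37 doublings.
2^1.37 ≈ 2.58; 5791 × 2.58 ≈ 15000 billion dollars.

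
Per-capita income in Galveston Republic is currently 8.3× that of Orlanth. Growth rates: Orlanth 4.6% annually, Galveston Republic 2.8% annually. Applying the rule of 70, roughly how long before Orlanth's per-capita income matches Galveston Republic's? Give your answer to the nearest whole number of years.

The growth-rate gap is 4.6% − 2.8% = 1.8 percentage points.
So the ratio between them halves every 70/1.8 ≈ 38.89 years.
An 8.3× gap takes log₂(8.3) ≈ 3.05 halvings to close: 3.05 × 38.89 ≈ 119 years.

119 years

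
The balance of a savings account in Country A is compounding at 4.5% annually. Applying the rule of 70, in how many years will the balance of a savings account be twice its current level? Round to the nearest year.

roughly 16 years

At 4.5%, doubling takes about 70/4.5 = 15.56 years.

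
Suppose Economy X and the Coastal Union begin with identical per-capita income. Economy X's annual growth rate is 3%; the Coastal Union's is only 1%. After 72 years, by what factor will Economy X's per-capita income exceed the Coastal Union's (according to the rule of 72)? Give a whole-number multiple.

Rate gap = 3% − 1% = 2 points.
The ratio doubles every 72/2 ≈ 36.00 years.
72/36.00 ≈ 2.00 doublings → ratio ≈ 2^2.00 ≈ 4.

4 times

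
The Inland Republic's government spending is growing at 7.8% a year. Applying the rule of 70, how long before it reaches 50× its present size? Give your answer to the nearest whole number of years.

≈ 51 years

At 7.8% it doubles every 70/7.8 ≈ 8.97 years.
Reaching 50× takes log₂(50) ≈ 5.64 doublings.
5.64 × 8.97 ≈ 51 years.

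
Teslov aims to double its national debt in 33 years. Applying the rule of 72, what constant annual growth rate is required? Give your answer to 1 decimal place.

72 / 33 ≈ 2.18, so about 2.2% a year.

≈ 2.2% a year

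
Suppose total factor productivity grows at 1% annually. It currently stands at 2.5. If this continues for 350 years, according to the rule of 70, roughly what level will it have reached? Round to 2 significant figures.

It doubles every 70/1 ≈ 70.00 years, so 350 years is 5.00 doublings.
2^5.00 ≈ 32.00; 2.5 × 32.00 ≈ 80.

approximately 80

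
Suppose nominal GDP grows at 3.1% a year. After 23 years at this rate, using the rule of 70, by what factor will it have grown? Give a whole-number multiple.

about 2 times

Doubling time ≈ 70/3.1 = 22.58 years.
23/22.58 ≈ 1 doubling, so about 2^1 = 2×.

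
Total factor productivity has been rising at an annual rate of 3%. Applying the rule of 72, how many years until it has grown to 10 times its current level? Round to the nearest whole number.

around 80 years

Doubling time ≈ 72/3 = 24.00 years.
Reaching 10× takes log₂(10) ≈ 3.32 doublings.
3.32 × 24.00 ≈ 80 years.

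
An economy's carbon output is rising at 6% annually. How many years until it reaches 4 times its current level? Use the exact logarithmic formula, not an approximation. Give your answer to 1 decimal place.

t = ln(4) / ln(1 + 0.06) = 1.3863 / 0.058269 ≈ 23.79.

23.8 years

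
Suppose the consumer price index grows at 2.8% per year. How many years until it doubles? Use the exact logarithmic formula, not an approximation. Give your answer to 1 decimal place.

25.1 years

t = ln(2) / ln(1 + 0.028) = 0.6931 / 0.027615 ≈ 25.10.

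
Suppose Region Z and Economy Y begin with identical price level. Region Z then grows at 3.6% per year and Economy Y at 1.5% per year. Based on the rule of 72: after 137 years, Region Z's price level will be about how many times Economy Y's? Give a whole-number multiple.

roughly 16 times

Only the 2.1-point difference matters.
72/2.1 ≈ 34.29 years per doubling of the ratio; 137 years gives 4.00 doublings, so ≈ 16×.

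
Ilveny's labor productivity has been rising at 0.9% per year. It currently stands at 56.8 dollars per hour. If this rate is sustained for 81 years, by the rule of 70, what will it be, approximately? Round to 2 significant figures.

≈ 120 dollars per hour

Doubling time ≈ 70/0.9 = 77.78 years.
81 years is 81/77.78 ≈ 1.04 doublings, a factor of 2^1.04 ≈ 2.06.
56.8 × 2.06 ≈ 120 dollars per hour.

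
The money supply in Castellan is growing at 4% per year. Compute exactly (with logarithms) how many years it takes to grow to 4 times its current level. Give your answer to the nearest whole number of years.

35 years

t = ln(4) / ln(1 + 0.04) = 1.3863 / 0.039221 ≈ 35.35.
≈ 35 years.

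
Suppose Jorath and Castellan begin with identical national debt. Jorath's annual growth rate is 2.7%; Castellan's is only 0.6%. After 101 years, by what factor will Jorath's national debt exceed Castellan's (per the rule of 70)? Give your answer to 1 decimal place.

Jorath pulls ahead at 2.1 pp per year, so the ratio doubles every 70/2.1 ≈ 33.33 years.
In 101 years that's 3.03 doublings: 2^3.03 ≈ 8.2.

approximately 8.2 times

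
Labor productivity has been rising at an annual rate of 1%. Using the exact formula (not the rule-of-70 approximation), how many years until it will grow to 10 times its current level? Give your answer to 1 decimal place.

231.4 years

t = ln(10) / ln(1 + 0.01) = 2.3026 / 0.009950 ≈ 231.42.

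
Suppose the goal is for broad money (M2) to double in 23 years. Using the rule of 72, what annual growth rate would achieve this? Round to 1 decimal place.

roughly 3.1%

72 / 23 ≈ 3.13, so about 3.1% annually.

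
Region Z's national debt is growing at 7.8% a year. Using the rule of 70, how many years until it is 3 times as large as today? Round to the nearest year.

One doubling takes 70/7.8 = 8.97 years.
Reaching 3× takes log₂(3) ≈ 1.58 doublings.
1.58 × 8.97 ≈ 14 years.

approximately 14 years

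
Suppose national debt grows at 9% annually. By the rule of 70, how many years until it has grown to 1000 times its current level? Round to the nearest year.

One doubling takes 70/9 = 7.78 years.
Reaching 1000× takes log₂(1000) ≈ 9.97 doublings.
9.97 × 7.78 ≈ 78 years.

roughly 78 years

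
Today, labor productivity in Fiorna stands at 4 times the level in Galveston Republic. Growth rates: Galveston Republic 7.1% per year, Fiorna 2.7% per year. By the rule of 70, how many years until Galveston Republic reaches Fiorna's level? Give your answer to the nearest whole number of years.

Galveston Republic gains on Fiorna at 7.1% − 2.7% = 4.4 points a year.
At that relative rate the gap halves every 70/4.4 ≈ 15.91 years.
A 4 times gap closes after 2 halvings: 2 × 15.91 ≈ 32 years.

about 32 years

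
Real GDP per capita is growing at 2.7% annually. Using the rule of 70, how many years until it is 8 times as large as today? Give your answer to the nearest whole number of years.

roughly 78 years

At 2.7% it doubles every 70/2.7 ≈ 25.93 years.
8× is 3 doublings, so 3 × 25.93 ≈ 78 years.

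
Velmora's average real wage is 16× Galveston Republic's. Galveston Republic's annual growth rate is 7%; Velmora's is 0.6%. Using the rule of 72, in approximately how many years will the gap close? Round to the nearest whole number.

Galveston Republic gains on Velmora at 7% − 0.6% = 6.4 points a year.
At that relative rate the gap halves every 72/6.4 ≈ 11.25 years.
A 16× gap closes after 4 halvings: 4 × 11.25 ≈ 45 years.

approximately 45 years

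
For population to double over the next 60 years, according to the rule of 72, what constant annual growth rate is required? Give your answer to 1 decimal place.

72 / 60 ≈ 1.20, so about 1.2% a year.

1.2%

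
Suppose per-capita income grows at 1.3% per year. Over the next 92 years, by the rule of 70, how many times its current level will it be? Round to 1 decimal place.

3.3 times

Doubles every ≈ 53.85 years (70/1.3).
92 years is 1.71 doublings; 2^1.71 ≈ 3.3×.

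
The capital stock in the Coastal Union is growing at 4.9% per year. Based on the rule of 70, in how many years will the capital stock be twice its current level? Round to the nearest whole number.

At 4.9%, doubling takes about 70/4.9 = 14.29 years.

14 years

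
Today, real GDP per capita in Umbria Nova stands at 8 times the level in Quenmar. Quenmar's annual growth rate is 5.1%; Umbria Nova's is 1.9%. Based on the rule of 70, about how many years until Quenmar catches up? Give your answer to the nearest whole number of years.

≈ 66 years

Quenmar gains on Umbria Nova at 5.1% − 1.9% = 3.2 points a year.
At that relative rate the gap halves every 70/3.2 ≈ 21.88 years.
An 8 times gap closes after 3 halvings: 3 × 21.88 ≈ 66 years.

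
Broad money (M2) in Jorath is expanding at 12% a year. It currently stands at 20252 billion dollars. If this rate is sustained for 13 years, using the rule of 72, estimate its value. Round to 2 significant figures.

Doubling time ≈ 72/12 = 6.00 years.
13 years is 13/6.00 ≈ 2.17 doublings, a factor of 2^2.17 ≈ 4.50.
20252 × 4.50 ≈ 91000 billion dollars.

approximately 91000 billion dollars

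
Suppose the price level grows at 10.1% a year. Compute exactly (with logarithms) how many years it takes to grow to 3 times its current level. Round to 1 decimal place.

t = ln(3) / ln(1 + 0.101) = 1.0986 / 0.096219 ≈ 11.42.

11.4 years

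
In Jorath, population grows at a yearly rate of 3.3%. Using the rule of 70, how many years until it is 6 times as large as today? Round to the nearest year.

≈ 55 years

One doubling takes 70/3.3 = 21.21 years.
Reaching 6× takes log₂(6) ≈ 2.58 doublings.
2.58 × 21.21 ≈ 55 years.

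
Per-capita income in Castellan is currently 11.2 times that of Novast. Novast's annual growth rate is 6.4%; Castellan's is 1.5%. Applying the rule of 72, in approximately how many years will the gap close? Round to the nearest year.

Novast gains on Castellan at 6.4% − 1.5% = 4.9 points a year.
At that relative rate the gap halves every 72/4.9 ≈ 14.69 years.
An 11.2 times gap takes log₂(11.2) ≈ 3.49 halvings to close: 3.49 × 14.69 ≈ 51 years.

around 51 years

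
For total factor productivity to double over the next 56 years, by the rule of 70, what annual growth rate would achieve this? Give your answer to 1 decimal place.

70 / 56 ≈ 1.25, so about 1.3% a year.

about 1.3% a year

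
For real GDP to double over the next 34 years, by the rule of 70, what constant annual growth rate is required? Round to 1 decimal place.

about 2.1%

70 / 34 ≈ 2.06, so about 2.1% annually.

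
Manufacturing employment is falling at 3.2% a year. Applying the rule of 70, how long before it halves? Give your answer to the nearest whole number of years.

Falling at 3.2%, it halves about every 70/3.2 = 21.88 years.

around 22 years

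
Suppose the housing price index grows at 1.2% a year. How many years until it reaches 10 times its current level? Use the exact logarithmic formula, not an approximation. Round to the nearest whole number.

t = ln(10) / ln(1 + 0.012) = 2.3026 / 0.011929 ≈ 193.03.
≈ 193 years.

193 years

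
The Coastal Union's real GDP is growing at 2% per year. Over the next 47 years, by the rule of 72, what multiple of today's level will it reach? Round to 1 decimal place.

Doubling time ≈ 72/2 = 36.00 years.
47 years / 36.00 ≈ 1.31 doublings → factor 2^1.31 ≈ 2.5.

about 2.5 times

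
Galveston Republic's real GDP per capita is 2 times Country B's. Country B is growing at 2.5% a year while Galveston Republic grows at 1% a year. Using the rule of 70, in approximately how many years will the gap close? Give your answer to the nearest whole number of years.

≈ 47 years

Country B gains on Galveston Republic at 2.5% − 1% = 1.5 points a year.
At that relative rate the gap halves every 70/1.5 ≈ 46.67 years.
A 2 times gap closes after 1 halving: 1 × 46.67 ≈ 47 years.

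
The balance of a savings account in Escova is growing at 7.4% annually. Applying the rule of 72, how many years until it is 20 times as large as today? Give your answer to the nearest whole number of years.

Doubling time ≈ 72/7.4 = 9.73 years.
Reaching 20× takes log₂(20) ≈ 4.32 doublings.
4.32 × 9.73 ≈ 42 years.

roughly 42 years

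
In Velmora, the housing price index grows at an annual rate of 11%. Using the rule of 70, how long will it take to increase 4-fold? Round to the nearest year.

At 11% it doubles every 70/11 ≈ 6.36 years.
4× is 2 doublings, so 2 × 6.36 ≈ 13 years.

≈ 13 years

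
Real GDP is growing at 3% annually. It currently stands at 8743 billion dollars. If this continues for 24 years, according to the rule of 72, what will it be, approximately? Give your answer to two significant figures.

It doubles every 72/3 ≈ 24.00 years, so 24 years is 1.00 doublings.
2^1.00 ≈ 2.00; 8743 × 2.00 ≈ 17000 billion dollars.

around 17000 billion dollars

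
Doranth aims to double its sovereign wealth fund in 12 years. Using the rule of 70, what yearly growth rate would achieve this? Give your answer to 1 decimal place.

≈ 5.8%

70 / 12 ≈ 5.83, so about 5.8% per year.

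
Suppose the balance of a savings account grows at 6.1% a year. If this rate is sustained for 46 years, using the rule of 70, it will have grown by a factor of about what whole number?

Doubling time ≈ 70/6.1 = 11.48 years.
46/11.48 ≈ 4 doublings, so about 2^4 = 16×.

16 times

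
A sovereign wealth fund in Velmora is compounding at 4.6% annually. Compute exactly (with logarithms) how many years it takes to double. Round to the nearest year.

15 years

t = ln(2) / ln(1 + 0.046) = 0.6931 / 0.044973 ≈ 15.41.
≈ 15 years.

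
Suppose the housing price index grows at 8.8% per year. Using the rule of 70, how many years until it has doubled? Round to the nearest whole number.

≈ 8 years

At 8.8%, doubling takes about 70/8.8 = 7.95 years.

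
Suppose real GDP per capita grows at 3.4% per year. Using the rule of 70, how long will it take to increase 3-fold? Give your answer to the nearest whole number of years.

about 33 years

One doubling takes 70/3.4 = 20.59 years.
Reaching 3× takes log₂(3) ≈ 1.58 doublings.
1.58 × 20.59 ≈ 33 years.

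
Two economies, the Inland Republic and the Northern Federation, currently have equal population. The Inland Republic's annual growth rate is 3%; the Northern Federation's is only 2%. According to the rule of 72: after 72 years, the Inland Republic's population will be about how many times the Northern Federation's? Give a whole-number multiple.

Rate gap = 3% − 2% = 1 point.
The ratio doubles every 72/1 ≈ 72.00 years.
72/72.00 ≈ 1.00 doublings → ratio ≈ 2^1.00 ≈ 2.

about 2 times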